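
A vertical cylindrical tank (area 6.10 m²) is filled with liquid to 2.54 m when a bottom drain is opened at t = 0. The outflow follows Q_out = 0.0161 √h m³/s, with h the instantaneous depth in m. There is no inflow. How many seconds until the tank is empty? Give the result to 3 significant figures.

A dh/dt = −Q_out = −0.0161 √h.
∫ h^(−1/2) dh = −(0.0161/A) ∫ dt, giving 2√h = 2√h₀ − (0.0161/A) t.
Tank is empty when √h = 0: t_empty = 2A√h₀/0.0161.
t_empty = 2·6.10·√2.54/0.0161 = 12.200·1.5937/0.0161 = 1207.7 s.

1210 s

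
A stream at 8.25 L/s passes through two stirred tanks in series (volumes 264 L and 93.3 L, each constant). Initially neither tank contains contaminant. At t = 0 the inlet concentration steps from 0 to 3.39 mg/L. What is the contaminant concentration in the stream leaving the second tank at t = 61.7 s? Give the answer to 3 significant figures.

Each tank obeys Vᵢ dCᵢ/dt = Q(Cᵢ₋₁ − Cᵢ), so τᵢ = Vᵢ/Q.
τ₁ = 264/8.25 = 32.000 s; τ₂ = 93.3/8.25 = 11.309 s.
Tank 1: C₁ = C_in(1 − e^(−t/τ₁)). Tank 2 (τ₁ ≠ τ₂): C₂ = C_in[1 − (τ₁ e^(−t/τ₁) − τ₂ e^(−t/τ₂))/(τ₁ − τ₂)].
At t = 61.7: e^(−t/τ₁) = 0.14542, e^(−t/τ₂) = 0.0042715.
C₂ = 3.39·[1 − (32.000·0.14542 − 11.309·0.0042715)/(20.691)] = 3.39·0.77743 = 2.6355 mg/L.

2.64 mg/L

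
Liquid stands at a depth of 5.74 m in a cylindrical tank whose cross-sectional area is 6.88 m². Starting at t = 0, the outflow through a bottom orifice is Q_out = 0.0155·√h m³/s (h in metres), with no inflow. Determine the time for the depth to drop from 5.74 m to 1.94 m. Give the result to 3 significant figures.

With no inflow, A dh/dt = −0.0155 √h.
This is separable: 2 d(√h)/dt = −0.0155/A, so √h = √h₀ − (0.0155/(2A)) t.
t = 2A(√h₀ − √h)/0.0155 = 2·6.88·(√5.74 − √1.94)/0.0155
  = 13.760 × (2.3958 − 1.3928) / 0.0155 = 890.40 s.

890 s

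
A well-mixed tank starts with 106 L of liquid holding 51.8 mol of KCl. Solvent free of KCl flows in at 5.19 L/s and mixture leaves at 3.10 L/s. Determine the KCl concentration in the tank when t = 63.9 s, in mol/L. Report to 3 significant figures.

0.0645 mol/L

Total volume: dV/dt = Q_in − Q_out = 2.0900 L/s, so V(t) = 106 + 2.0900 t and V(63.9) = 239.55 L.
Solute balance: dm/dt = 0 − Q_out C = −Q_out m/V(t).
Separate: dm/m = −Q_out dt/V(t) ⇒ ln(m/m₀) = −(Q_out/(Q_in−Q_out)) ln(V/V₀).
m = m₀ (V₀/V)^(Q_out/(Q_in−Q_out)) = 51.8 × (106/239.55)^(1.4833) = 15.457 mol.
C = m/V = 15.457/239.55 = 0.064524 mol/L.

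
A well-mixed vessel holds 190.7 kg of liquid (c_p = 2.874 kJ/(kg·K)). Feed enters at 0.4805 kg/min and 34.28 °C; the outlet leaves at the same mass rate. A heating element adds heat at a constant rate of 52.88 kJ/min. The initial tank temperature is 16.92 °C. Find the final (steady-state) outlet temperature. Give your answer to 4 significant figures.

72.57 °C

M c_p dT/dt = ṁ c_p (T_in − T) + Q̇.
At steady state dT/dt = 0 ⇒ T_ss = T_in + Q̇/(ṁ c_p) = 34.28 + 52.88/(0.4805·2.874) = 72.5723 °C.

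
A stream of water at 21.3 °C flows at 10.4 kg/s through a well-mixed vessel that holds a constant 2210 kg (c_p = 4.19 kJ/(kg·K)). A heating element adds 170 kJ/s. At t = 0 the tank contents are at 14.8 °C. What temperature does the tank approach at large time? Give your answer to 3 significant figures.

25.2 °C

Unsteady energy balance on the tank contents: M c_p dT/dt = ṁ c_p (T_in − T) + 170.
At steady state dT/dt = 0 ⇒ T_ss = T_in + Q̇/(ṁ c_p) = 21.3 + 170/(10.4·4.19) = 25.201 °C.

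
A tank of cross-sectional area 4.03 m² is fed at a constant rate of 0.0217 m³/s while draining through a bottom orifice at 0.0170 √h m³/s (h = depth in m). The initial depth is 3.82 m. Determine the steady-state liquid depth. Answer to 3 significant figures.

A dh/dt = Q_in − 0.0170 √h. Steady state requires inflow = outflow:
Q_in = 0.0170 √h_ss ⇒ √h_ss = 0.0217/0.0170 = 1.2765.
h_ss = 1.2765² = 1.6294 m. (Since h₀ = 3.82 m > h_ss, the level will fall toward this value.)

1.63 m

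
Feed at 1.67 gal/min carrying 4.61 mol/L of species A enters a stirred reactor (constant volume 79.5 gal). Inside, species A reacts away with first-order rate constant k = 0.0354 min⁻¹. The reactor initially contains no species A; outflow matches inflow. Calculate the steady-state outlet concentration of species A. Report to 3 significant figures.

1.72 mol/L

Species balance: V dC/dt = Q C_in − Q C − k V C.
Steady state (dC/dt = 0): C_ss = Q C_in/(Q + kV) = C_in/(1 + kV/Q).
C_ss = 1.67·4.61/(1.67 + 0.0354·79.5) = 7.6987/4.4843 = 1.7168 mol/L.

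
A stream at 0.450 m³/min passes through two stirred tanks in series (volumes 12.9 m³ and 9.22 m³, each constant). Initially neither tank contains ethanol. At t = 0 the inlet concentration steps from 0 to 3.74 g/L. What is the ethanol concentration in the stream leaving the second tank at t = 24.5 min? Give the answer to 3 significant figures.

0.997 g/L

Time constants: τᵢ = Vᵢ/Q for each well-mixed tank.
τ₁ = 12.9/0.450 = 28.667 min; τ₂ = 9.22/0.450 = 20.489 min.
Tank 1: C₁ = C_in(1 − e^(−t/τ₁)). Tank 2 (τ₁ ≠ τ₂): C₂ = C_in[1 − (τ₁ e^(−t/τ₁) − τ₂ e^(−t/τ₂))/(τ₁ − τ₂)].
At t = 24.5: e^(−t/τ₁) = 0.42543, e^(−t/τ₂) = 0.30247.
C₂ = 3.74·[1 − (28.667·0.42543 − 20.489·0.30247)/(8.1778)] = 3.74·0.26650 = 0.99670 g/L.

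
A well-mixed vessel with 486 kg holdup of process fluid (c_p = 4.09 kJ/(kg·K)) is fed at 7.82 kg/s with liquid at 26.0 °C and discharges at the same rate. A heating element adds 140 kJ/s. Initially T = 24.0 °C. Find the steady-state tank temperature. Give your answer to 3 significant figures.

M c_p dT/dt = ṁ c_p (T_in − T) + Q̇.
At steady state dT/dt = 0 ⇒ T_ss = T_in + Q̇/(ṁ c_p) = 26.0 + 140/(7.82·4.09) = 30.377 °C.

30.4 °C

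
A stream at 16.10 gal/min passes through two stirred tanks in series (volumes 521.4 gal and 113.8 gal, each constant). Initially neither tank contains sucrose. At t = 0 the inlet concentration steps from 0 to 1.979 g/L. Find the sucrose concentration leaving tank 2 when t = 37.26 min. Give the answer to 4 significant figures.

Time constants: τᵢ = Vᵢ/Q for each well-mixed tank.
τ₁ = 521.4/16.10 = 32.3851 min; τ₂ = 113.8/16.10 = 7.06832 min.
Solving the cascade with C₁(0)=C₂(0)=0 gives C₂(t) = C_in[1 − (τ₁ e^(−t/τ₁) − τ₂ e^(−t/τ₂))/(τ₁ − τ₂)].
At t = 37.26: e^(−t/τ₁) = 0.316469, e^(−t/τ₂) = 0.00513638.
C₂ = 1.979·[1 − (32.3851·0.316469 − 7.06832·0.00513638)/(25.3168)] = 1.979·0.596608 = 1.18069 g/L.

1.181 g/L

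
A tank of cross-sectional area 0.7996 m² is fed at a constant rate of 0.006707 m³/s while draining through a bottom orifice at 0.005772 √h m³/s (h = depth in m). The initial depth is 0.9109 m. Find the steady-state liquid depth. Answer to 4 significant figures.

1.350 m

Accumulation of liquid (constant cross-section A): A dh/dt = Q_in − 0.005772 √h. At steady state dh/dt = 0:
Q_in = 0.005772 √h_ss ⇒ √h_ss = 0.006707/0.005772 = 1.16199.
h_ss = 1.16199² = 1.35022 m. (Since h₀ = 0.9109 m < h_ss, the level will rise toward this value.)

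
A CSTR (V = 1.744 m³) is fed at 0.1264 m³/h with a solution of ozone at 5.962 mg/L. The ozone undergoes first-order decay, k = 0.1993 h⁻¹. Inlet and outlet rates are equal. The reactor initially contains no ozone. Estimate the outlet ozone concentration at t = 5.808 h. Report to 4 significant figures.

1.262 mg/L

V dC/dt = Q(C_in − C) − k V C.
This is linear with rate a = Q/V + k = 0.271777 h⁻¹.
C_ss = Q C_in/(Q + kV) = 1.58994 mg/L; C(t) = C_ss + (C₀ − C_ss) e^(−a t).
C(5.808) = 1.58994 + (-1.58994)·e^(−0.271777·5.808) = 1.58994 + (-1.58994)·0.206288 = 1.26195 mg/L.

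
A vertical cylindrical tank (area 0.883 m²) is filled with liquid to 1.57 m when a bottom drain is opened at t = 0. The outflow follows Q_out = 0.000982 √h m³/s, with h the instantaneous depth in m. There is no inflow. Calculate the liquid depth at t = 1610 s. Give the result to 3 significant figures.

A dh/dt = −Q_out = −0.000982 √h.
∫ h^(−1/2) dh = −(0.000982/A) ∫ dt, giving 2√h = 2√h₀ − (0.000982/A) t.
√h = √1.57 − 0.000982·1610/(2·0.883) = 1.2530 − 0.89525 = 0.35774.
h = 0.35774² = 0.12798 m.

0.128 m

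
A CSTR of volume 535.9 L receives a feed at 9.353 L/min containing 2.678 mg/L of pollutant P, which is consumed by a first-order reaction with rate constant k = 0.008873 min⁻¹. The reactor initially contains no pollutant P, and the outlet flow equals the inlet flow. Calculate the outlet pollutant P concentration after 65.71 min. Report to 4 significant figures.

1.461 mg/L

Species balance: V dC/dt = Q C_in − Q C − k V C.
dC/dt = (Q/V) C_in − (Q/V + k) C; effective rate a = Q/V + k = 0.0174529 + 0.008873 = 0.0263259 min⁻¹.
C_ss = Q C_in/(Q + kV) = 1.77539 mg/L; C(t) = C_ss + (C₀ − C_ss) e^(−a t).
C(65.71) = 1.77539 + (-1.77539)·e^(−0.0263259·65.71) = 1.77539 + (-1.77539)·0.177307 = 1.46060 mg/L.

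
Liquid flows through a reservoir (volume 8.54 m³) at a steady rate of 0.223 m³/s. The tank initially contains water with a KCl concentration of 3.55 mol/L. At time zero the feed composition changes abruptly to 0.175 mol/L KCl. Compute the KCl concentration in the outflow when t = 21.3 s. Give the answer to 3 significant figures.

2.11 mol/L

Unsteady species balance (constant V, well mixed): V dC/dt = Q(C_in − C).
So dC/dt = (C_in − C)/τ with τ = V/Q = 8.54/0.223 = 38.296 s.
C approaches C_in exponentially: C(t) = C_in + (C₀ − C_in) e^(−t/τ).
C(21.3) = 0.175 + (3.55 − 0.175)·e^(−21.3/38.296) = 0.175 + (3.3750)·0.57339 = 2.1102 mol/L.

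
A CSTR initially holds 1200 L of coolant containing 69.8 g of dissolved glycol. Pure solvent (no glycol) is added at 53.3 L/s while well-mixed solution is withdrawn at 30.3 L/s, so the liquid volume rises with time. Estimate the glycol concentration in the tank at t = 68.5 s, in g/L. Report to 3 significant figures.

0.00833 g/L

Let m(t) be the amount of glycol. Volume: V(t) = V₀ + (Q_in − Q_out) t = 1200 + 23.000 t; V(68.5) = 2775.5 L.
Species balance (pure solvent in): dm/dt = −Q_out · m/V(t).
Separate: dm/m = −Q_out dt/V(t) ⇒ ln(m/m₀) = −(Q_out/(Q_in−Q_out)) ln(V/V₀).
m = m₀ (V₀/V)^(Q_out/(Q_in−Q_out)) = 69.8 × (1200/2775.5)^(1.3174) = 23.127 g.
C = m/V = 23.127/2775.5 = 0.0083325 g/L.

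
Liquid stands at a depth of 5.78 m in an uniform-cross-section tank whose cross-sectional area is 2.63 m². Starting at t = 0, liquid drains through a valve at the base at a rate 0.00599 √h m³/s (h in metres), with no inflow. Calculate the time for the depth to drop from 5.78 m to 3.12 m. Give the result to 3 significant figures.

Mass balance (ρ constant): A dh/dt = −0.00599 √h.
Separate and integrate: 2(√h − √h₀) = −(0.00599/A) t.
t = 2A(√h₀ − √h)/0.00599 = 2·2.63·(√5.78 − √3.12)/0.00599
  = 5.2600 × (2.4042 − 1.7664) / 0.00599 = 560.08 s.

560 s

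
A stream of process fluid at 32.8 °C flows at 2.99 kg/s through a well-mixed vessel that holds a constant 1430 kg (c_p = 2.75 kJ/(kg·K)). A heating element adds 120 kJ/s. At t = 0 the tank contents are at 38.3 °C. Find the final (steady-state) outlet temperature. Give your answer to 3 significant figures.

47.4 °C

M c_p dT/dt = ṁ c_p (T_in − T) + Q̇.
At steady state dT/dt = 0 ⇒ T_ss = T_in + Q̇/(ṁ c_p) = 32.8 + 120/(2.99·2.75) = 47.394 °C.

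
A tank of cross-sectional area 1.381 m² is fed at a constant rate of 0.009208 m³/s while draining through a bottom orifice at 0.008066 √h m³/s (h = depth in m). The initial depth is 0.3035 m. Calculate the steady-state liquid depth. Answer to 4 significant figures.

1.303 m

Volume balance on the tank: A dh/dt = Q_in − 0.008066 √h. At steady state dh/dt = 0:
Q_in = 0.008066 √h_ss ⇒ √h_ss = 0.009208/0.008066 = 1.14158.
h_ss = 1.14158² = 1.30321 m. (Since h₀ = 0.3035 m < h_ss, the level will rise toward this value.)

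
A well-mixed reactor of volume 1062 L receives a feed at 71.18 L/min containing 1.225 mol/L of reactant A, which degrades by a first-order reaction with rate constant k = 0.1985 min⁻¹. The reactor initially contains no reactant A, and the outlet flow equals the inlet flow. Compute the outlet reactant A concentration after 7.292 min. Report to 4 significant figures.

0.2646 mol/L

V dC/dt = Q(C_in − C) − k V C.
dC/dt = (Q/V) C_in − (Q/V + k) C; effective rate a = Q/V + k = 0.0670245 + 0.1985 = 0.265524 min⁻¹.
C_ss = Q C_in/(Q + kV) = 0.309218 mol/L; C(t) = C_ss + (C₀ − C_ss) e^(−a t).
C(7.292) = 0.309218 + (-0.309218)·e^(−0.265524·7.292) = 0.309218 + (-0.309218)·0.144250 = 0.264613 mol/L.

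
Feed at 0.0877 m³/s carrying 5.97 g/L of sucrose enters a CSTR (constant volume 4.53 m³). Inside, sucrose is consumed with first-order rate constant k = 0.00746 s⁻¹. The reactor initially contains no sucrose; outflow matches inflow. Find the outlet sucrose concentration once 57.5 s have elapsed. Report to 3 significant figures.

V dC/dt = Q(C_in − C) − k V C.
dC/dt = (Q/V) C_in − (Q/V + k) C; effective rate a = Q/V + k = 0.019360 + 0.00746 = 0.026820 s⁻¹.
C_ss = Q C_in/(Q + kV) = 4.3094 g/L; C(t) = C_ss + (C₀ − C_ss) e^(−a t).
C(57.5) = 4.3094 + (-4.3094)·e^(−0.026820·57.5) = 4.3094 + (-4.3094)·0.21392 = 3.3875 g/L.

3.39 g/L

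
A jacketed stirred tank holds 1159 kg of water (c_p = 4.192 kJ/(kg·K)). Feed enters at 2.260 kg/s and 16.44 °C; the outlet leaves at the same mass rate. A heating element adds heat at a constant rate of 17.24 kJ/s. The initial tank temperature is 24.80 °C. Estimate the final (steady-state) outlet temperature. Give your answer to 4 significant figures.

18.26 °C

Energy balance: M c_p dT/dt = ṁ c_p (T_in − T) + 17.24.
At steady state dT/dt = 0 ⇒ T_ss = T_in + Q̇/(ṁ c_p) = 16.44 + 17.24/(2.260·4.192) = 18.2597 °C.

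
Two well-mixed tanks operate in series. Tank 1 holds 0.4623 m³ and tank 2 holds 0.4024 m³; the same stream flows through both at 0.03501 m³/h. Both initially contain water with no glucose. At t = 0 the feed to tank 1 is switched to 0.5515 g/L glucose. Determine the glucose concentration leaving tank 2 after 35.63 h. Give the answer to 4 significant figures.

0.4319 g/L

Species balance on tank i: dCᵢ/dt = (Cᵢ₋₁ − Cᵢ)/τᵢ with τᵢ = Vᵢ/Q.
τ₁ = 0.4623/0.03501 = 13.2048 h; τ₂ = 0.4024/0.03501 = 11.4939 h.
Tank 1: C₁ = C_in(1 − e^(−t/τ₁)). Tank 2 (τ₁ ≠ τ₂): C₂ = C_in[1 − (τ₁ e^(−t/τ₁) − τ₂ e^(−t/τ₂))/(τ₁ − τ₂)].
At t = 35.63: e^(−t/τ₁) = 0.0673224, e^(−t/τ₂) = 0.0450530.
C₂ = 0.5515·[1 − (13.2048·0.0673224 − 11.4939·0.0450530)/(1.71094)] = 0.5515·0.783074 = 0.431865 g/L.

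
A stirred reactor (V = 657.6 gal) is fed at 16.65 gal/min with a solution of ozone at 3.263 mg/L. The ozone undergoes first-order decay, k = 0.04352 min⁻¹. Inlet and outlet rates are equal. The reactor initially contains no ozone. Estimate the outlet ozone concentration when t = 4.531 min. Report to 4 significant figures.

0.3216 mg/L

Species balance: V dC/dt = Q C_in − Q C − k V C.
This is linear with rate a = Q/V + k = 0.0688393 min⁻¹.
C_ss = Q C_in/(Q + kV) = 1.20014 mg/L; C(t) = C_ss + (C₀ − C_ss) e^(−a t).
C(4.531) = 1.20014 + (-1.20014)·e^(−0.0688393·4.531) = 1.20014 + (-1.20014)·0.732047 = 0.321582 mg/L.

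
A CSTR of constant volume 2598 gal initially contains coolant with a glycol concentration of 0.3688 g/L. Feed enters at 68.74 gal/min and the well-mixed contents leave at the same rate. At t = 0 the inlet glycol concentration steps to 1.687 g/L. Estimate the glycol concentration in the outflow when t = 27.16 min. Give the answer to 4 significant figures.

Accumulation = in − out for the solute gives V dC/dt = Q(C_in − C).
So dC/dt = (C_in − C)/τ with τ = V/Q = 2598/68.74 = 37.7946 min.
This is linear first-order; C(t) = C_in + (C₀ − C_in) e^(−t/τ).
C(27.16) = 1.687 + (0.3688 − 1.687)·e^(−27.16/37.7946) = 1.687 + (-1.31820)·0.487424 = 1.04448 g/L.

1.044 g/L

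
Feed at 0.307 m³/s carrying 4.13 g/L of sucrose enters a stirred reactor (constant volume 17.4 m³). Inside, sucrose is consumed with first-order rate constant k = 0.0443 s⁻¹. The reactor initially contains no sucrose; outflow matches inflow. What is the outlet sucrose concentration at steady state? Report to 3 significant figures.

Accumulation = in − out − consumed: V dC/dt = Q C_in − Q C − k V C.
At steady state: 0 = Q C_in − (Q + kV) C_ss, so C_ss = Q C_in/(Q + kV).
C_ss = 0.307·4.13/(0.307 + 0.0443·17.4) = 1.2679/1.0778 = 1.1764 g/L.

1.18 g/L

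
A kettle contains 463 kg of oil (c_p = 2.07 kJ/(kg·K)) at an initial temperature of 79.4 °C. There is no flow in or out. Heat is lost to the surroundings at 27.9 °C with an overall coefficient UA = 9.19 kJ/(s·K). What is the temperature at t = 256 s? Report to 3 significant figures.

Lumped-capacitance energy balance: M c_p dT/dt = UA(T_amb − T).
dT/dt = (T_ss − T)/τ with T_ss = T_amb = 27.900 °C, τ = M c_p/UA = 463·2.07/9.19 = 104.29 s.
Solution: T(t) = T_ss + (T₀ − T_ss) e^(−t/τ).
T(256) = 27.900 + (51.500)·0.085886 = 32.323 °C.

32.3 °C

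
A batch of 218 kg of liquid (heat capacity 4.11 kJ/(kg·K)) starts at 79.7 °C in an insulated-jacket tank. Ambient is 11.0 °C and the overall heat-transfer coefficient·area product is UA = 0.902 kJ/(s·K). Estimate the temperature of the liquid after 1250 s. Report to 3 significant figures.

First-law balance (no shaft work): M c_p dT/dt = −UA(T − T_amb).
dT/dt = (T_ss − T)/τ with T_ss = T_amb = 11.000 °C, τ = M c_p/UA = 218·4.11/0.902 = 993.33 s.
Solution: T(t) = T_ss + (T₀ − T_ss) e^(−t/τ).
T(1250) = 11.000 + (68.700)·0.28411 = 30.518 °C.

30.5 °C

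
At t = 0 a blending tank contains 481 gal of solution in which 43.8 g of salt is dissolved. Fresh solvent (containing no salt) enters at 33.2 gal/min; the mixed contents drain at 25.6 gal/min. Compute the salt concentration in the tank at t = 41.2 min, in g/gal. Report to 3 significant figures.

Total volume: dV/dt = Q_in − Q_out = 7.6000 gal/min, so V(t) = 481 + 7.6000 t and V(41.2) = 794.12 gal.
Solute balance: dm/dt = 0 − Q_out C = −Q_out m/V(t).
Separate: dm/m = −Q_out dt/V(t) ⇒ ln(m/m₀) = −(Q_out/(Q_in−Q_out)) ln(V/V₀).
m = m₀ (V₀/V)^(Q_out/(Q_in−Q_out)) = 43.8 × (481/794.12)^(3.3684) = 8.0915 g.
C = m/V = 8.0915/794.12 = 0.010189 g/gal.

0.0102 g/gal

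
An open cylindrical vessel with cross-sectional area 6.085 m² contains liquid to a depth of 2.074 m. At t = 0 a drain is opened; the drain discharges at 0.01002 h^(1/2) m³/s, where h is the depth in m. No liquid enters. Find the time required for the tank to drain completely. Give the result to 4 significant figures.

1749 s

Unsteady balance on liquid volume: A dh/dt = −0.01002 √h.
∫ h^(−1/2) dh = −(0.01002/A) ∫ dt, giving 2√h = 2√h₀ − (0.01002/A) t.
Set h = 0: 2√h₀ = (0.01002/A) t_empty ⇒ t_empty = 2A√h₀/0.01002.
t_empty = 2·6.085·√2.074/0.01002 = 12.1700·1.44014/0.01002 = 1749.15 s.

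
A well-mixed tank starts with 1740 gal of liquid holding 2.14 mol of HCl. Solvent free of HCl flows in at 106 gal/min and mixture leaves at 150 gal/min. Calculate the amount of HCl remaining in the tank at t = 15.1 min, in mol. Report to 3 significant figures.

0.415 mol

Total volume: dV/dt = Q_in − Q_out = -44.000 gal/min, so V(t) = 1740 − 44.000 t and V(15.1) = 1075.6 gal.
No HCl enters, so dm/dt = −Q_out · (m/V).
Separate: dm/m = −Q_out dt/V(t) ⇒ ln(m/m₀) = −(Q_out/(Q_in−Q_out)) ln(V/V₀).
m = m₀ (V₀/V)^(Q_out/(Q_in−Q_out)) = 2.14 × (1740/1075.6)^(-3.4091) = 0.41520 mol.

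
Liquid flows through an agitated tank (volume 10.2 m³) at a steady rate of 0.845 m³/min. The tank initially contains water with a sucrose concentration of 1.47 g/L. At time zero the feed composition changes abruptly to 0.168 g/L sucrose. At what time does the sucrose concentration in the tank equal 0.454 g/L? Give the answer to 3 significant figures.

18.3 min

Species balance: V dC/dt = Q(C_in − C) ⇒ τ = V/Q = 12.071 min.
C(t) = C_in + (C₀ − C_in) e^(−t/τ). Set C = 0.454 and solve for t:
e^(−t/τ) = (C − C_in)/(C₀ − C_in) = (0.454 − 0.168)/(1.47 − 0.168) = 0.21966
t = −τ ln(…) = 12.071 × 1.5157 = 18.296 min.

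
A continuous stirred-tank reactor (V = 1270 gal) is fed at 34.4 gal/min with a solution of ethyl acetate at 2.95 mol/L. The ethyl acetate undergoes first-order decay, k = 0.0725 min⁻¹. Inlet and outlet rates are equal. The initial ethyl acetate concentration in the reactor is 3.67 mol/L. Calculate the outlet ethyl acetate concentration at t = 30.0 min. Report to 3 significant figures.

V dC/dt = Q(C_in − C) − k V C.
This is linear with rate a = Q/V + k = 0.099587 min⁻¹.
C_ss = Q C_in/(Q + kV) = 0.80237 mol/L; C(t) = C_ss + (C₀ − C_ss) e^(−a t).
C(30.0) = 0.80237 + (2.8676)·e^(−0.099587·30.0) = 0.80237 + (2.8676)·0.050408 = 0.94692 mol/L.

0.947 mol/L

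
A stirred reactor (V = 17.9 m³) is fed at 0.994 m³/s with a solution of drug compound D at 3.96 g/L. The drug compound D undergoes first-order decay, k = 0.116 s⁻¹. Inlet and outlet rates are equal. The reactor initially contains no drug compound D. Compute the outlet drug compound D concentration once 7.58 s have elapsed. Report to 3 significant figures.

Accumulation = in − out − consumed: V dC/dt = Q C_in − Q C − k V C.
This is linear with rate a = Q/V + k = 0.17153 s⁻¹.
C_ss = Q C_in/(Q + kV) = 1.2820 g/L; C(t) = C_ss + (C₀ − C_ss) e^(−a t).
C(7.58) = 1.2820 + (-1.2820)·e^(−0.17153·7.58) = 1.2820 + (-1.2820)·0.27248 = 0.93268 g/L.

0.933 g/L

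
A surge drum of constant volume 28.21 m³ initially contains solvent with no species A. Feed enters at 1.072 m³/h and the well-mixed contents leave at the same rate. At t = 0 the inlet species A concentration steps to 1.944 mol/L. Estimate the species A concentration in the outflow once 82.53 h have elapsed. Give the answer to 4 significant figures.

1.860 mol/L

Unsteady species balance (constant V, well mixed): V dC/dt = Q(C_in − C).
So dC/dt = (C_in − C)/τ with τ = V/Q = 28.21/1.072 = 26.3153 h.
This is linear first-order; C(t) = C_in + (C₀ − C_in) e^(−t/τ).
C(82.53) = 1.944 + (0 − 1.944)·e^(−82.53/26.3153) = 1.944 + (-1.94400)·0.0434477 = 1.85954 mol/L.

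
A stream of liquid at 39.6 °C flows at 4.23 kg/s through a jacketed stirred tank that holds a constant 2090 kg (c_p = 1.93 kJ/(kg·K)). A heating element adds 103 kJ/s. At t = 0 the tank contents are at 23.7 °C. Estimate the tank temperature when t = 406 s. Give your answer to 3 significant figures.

39.7 °C

M c_p dT/dt = ṁ c_p (T_in − T) + Q̇.
Rearrange: dT/dt = (T_ss − T)/τ with τ = M/ṁ = 494.09 s and T_ss = T_in + Q̇/(ṁ c_p) = 52.217 °C.
This is linear first-order; T(t) = T_ss + (T₀ − T_ss) e^(−t/τ).
T(406) = 52.217 + (-28.517)·e^(−406/494.09) = 52.217 + (-28.517)·0.43968 = 39.678 °C.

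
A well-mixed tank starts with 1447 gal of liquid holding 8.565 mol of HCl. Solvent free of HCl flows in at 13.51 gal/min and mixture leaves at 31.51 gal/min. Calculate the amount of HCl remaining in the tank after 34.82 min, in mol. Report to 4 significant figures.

Total volume: dV/dt = Q_in − Q_out = -18.0000 gal/min, so V(t) = 1447 − 18.0000 t and V(34.82) = 820.240 gal.
Species balance (pure solvent in): dm/dt = −Q_out · m/V(t).
dm/m = −Q_out dt/(V₀ − 18.0000 t); integrating gives ln(m/m₀) = −(Q_out/(Q_in−Q_out)) ln(V/V₀).
m = m₀ (V₀/V)^(Q_out/(Q_in−Q_out)) = 8.565 × (1447/820.240)^(-1.75056) = 3.17079 mol.

3.171 mol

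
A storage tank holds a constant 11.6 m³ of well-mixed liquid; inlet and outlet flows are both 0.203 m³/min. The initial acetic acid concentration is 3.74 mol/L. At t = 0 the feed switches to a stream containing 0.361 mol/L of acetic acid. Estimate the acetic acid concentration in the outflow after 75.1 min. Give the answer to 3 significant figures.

1.27 mol/L

Mass balance on the solute (V constant): V dC/dt = Q(C_in − C).
Rewrite as dC/dt + C/τ = C_in/τ, τ = V/Q = 57.143 min.
C approaches C_in exponentially: C(t) = C_in + (C₀ − C_in) e^(−t/τ).
C(75.1) = 0.361 + (3.74 − 0.361)·e^(−75.1/57.143) = 0.361 + (3.3790)·0.26868 = 1.2689 mol/L.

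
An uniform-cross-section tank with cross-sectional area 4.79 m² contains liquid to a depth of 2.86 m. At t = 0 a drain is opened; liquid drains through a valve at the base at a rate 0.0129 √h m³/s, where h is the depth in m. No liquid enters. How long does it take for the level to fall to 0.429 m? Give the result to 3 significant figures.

Mass balance (ρ constant): A dh/dt = −0.0129 √h.
Separate and integrate: 2(√h − √h₀) = −(0.0129/A) t.
t = 2A(√h₀ − √h)/0.0129 = 2·4.79·(√2.86 − √0.429)/0.0129
  = 9.5800 × (1.6912 − 0.65498) / 0.0129 = 769.50 s.

769 s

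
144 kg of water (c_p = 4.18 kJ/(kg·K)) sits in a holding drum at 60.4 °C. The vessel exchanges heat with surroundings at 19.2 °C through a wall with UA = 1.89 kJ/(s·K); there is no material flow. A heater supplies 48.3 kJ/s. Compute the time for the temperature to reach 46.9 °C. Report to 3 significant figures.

Lumped-capacitance energy balance: M c_p dT/dt = UA(T_amb − T) + Q̇.
τ = M c_p/UA = 318.48 s; T_ss = T_amb + Q̇/UA = 19.2 + 48.3/1.89 = 44.756 °C.
T(t) = T_ss + (T₀ − T_ss)e^(−t/τ); set T = 46.9:
t = −τ ln[(T − T_ss)/(T₀ − T_ss)] = −318.48 · ln(0.13707) = 632.89 s.

633 s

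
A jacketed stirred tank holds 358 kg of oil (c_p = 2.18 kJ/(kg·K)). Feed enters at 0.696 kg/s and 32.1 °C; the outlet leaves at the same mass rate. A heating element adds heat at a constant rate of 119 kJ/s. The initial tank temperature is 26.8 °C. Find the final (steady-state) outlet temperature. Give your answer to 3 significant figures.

First-law balance (no shaft work): M c_p dT/dt = ṁ c_p (T_in − T) + 119.
At steady state dT/dt = 0 ⇒ T_ss = T_in + Q̇/(ṁ c_p) = 32.1 + 119/(0.696·2.18) = 110.53 °C.

111 °C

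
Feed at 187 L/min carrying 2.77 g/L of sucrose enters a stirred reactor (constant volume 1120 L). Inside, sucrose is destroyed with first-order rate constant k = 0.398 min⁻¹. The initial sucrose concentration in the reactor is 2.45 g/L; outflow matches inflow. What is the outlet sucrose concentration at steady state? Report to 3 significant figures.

Species balance: V dC/dt = Q C_in − Q C − k V C.
Steady state (dC/dt = 0): C_ss = Q C_in/(Q + kV) = C_in/(1 + kV/Q).
C_ss = 187·2.77/(187 + 0.398·1120) = 517.99/632.76 = 0.81862 g/L.

0.819 g/L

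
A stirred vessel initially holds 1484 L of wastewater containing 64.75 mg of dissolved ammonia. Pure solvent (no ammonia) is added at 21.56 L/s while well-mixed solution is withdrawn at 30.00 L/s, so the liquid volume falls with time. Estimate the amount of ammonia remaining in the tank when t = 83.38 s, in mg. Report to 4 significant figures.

6.590 mg

Let m(t) be the amount of ammonia. Volume: V(t) = V₀ + (Q_in − Q_out) t = 1484 − 8.44000 t; V(83.38) = 780.273 L.
Solute balance: dm/dt = 0 − Q_out C = −Q_out m/V(t).
dm/m = −Q_out dt/(V₀ − 8.44000 t); integrating gives ln(m/m₀) = −(Q_out/(Q_in−Q_out)) ln(V/V₀).
m = m₀ (V₀/V)^(Q_out/(Q_in−Q_out)) = 64.75 × (1484/780.273)^(-3.55450) = 6.58973 mg.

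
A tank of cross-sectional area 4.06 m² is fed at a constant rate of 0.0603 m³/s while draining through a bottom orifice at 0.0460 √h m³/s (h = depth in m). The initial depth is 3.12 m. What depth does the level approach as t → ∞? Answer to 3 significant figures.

Level balance: A dh/dt = 0.0603 − 0.0460 √h. Setting dh/dt = 0:
Q_in = 0.0460 √h_ss ⇒ √h_ss = 0.0603/0.0460 = 1.3109.
h_ss = 1.3109² = 1.7184 m. (Since h₀ = 3.12 m > h_ss, the level will fall toward this value.)

1.72 m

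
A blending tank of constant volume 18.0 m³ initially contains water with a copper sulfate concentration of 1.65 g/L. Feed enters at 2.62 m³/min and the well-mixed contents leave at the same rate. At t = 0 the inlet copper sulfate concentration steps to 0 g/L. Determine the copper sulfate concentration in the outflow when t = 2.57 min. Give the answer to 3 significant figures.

1.14 g/L

Species balance on the tank: V dC/dt = Q(C_in − C).
So dC/dt = (C_in − C)/τ with τ = V/Q = 18.0/2.62 = 6.8702 min.
C approaches C_in exponentially: C(t) = C_in + (C₀ − C_in) e^(−t/τ).
C(2.57) = 0 + (1.65 − 0)·e^(−2.57/6.8702) = 0 + (1.6500)·0.68792 = 1.1351 g/L.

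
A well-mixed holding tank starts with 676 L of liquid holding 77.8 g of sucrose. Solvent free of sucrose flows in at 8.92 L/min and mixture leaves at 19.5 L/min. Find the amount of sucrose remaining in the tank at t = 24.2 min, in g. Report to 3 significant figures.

32.4 g

Let m(t) be the amount of sucrose. Volume: V(t) = V₀ + (Q_in − Q_out) t = 676 − 10.580 t; V(24.2) = 419.96 L.
No sucrose enters, so dm/dt = −Q_out · (m/V).
Separate: dm/m = −Q_out dt/V(t) ⇒ ln(m/m₀) = −(Q_out/(Q_in−Q_out)) ln(V/V₀).
m = m₀ (V₀/V)^(Q_out/(Q_in−Q_out)) = 77.8 × (676/419.96)^(-1.8431) = 32.355 g.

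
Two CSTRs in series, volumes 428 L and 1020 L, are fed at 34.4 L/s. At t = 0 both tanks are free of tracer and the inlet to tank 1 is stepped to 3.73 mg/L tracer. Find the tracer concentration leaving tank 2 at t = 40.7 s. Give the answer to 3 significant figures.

2.20 mg/L

Each tank obeys Vᵢ dCᵢ/dt = Q(Cᵢ₋₁ − Cᵢ), so τᵢ = Vᵢ/Q.
τ₁ = 428/34.4 = 12.442 s; τ₂ = 1020/34.4 = 29.651 s.
Solving the cascade with C₁(0)=C₂(0)=0 gives C₂(t) = C_in[1 − (τ₁ e^(−t/τ₁) − τ₂ e^(−t/τ₂))/(τ₁ − τ₂)].
At t = 40.7: e^(−t/τ₁) = 0.037960, e^(−t/τ₂) = 0.25344.
C₂ = 3.73·[1 − (12.442·0.037960 − 29.651·0.25344)/(-17.209)] = 3.73·0.59077 = 2.2036 mg/L.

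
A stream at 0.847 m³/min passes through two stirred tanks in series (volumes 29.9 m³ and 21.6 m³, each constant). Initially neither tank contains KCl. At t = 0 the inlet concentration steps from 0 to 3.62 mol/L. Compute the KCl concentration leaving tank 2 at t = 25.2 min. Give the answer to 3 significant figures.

Each tank obeys Vᵢ dCᵢ/dt = Q(Cᵢ₋₁ − Cᵢ), so τᵢ = Vᵢ/Q.
τ₁ = 29.9/0.847 = 35.301 min; τ₂ = 21.6/0.847 = 25.502 min.
Solving the cascade with C₁(0)=C₂(0)=0 gives C₂(t) = C_in[1 − (τ₁ e^(−t/τ₁) − τ₂ e^(−t/τ₂))/(τ₁ − τ₂)].
At t = 25.2: e^(−t/τ₁) = 0.48975, e^(−t/τ₂) = 0.37226.
C₂ = 3.62·[1 − (35.301·0.48975 − 25.502·0.37226)/(9.7993)] = 3.62·0.20449 = 0.74025 mol/L.

0.740 mol/L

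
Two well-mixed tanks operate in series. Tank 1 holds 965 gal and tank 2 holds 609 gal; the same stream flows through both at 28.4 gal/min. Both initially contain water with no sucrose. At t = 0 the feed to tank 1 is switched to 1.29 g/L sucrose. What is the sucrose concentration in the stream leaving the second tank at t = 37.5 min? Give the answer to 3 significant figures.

0.514 g/L

Time constants: τᵢ = Vᵢ/Q for each well-mixed tank.
τ₁ = 965/28.4 = 33.979 min; τ₂ = 609/28.4 = 21.444 min.
Tank 1: C₁ = C_in(1 − e^(−t/τ₁)). Tank 2 (τ₁ ≠ τ₂): C₂ = C_in[1 − (τ₁ e^(−t/τ₁) − τ₂ e^(−t/τ₂))/(τ₁ − τ₂)].
At t = 37.5: e^(−t/τ₁) = 0.33167, e^(−t/τ₂) = 0.17399.
C₂ = 1.29·[1 − (33.979·0.33167 − 21.444·0.17399)/(12.535)] = 1.29·0.39860 = 0.51419 g/L.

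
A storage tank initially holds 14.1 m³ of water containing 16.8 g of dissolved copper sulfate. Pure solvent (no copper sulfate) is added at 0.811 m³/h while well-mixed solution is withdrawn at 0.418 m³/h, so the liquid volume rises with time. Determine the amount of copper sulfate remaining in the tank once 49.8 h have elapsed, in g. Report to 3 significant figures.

Total volume: dV/dt = Q_in − Q_out = 0.39300 m³/h, so V(t) = 14.1 + 0.39300 t and V(49.8) = 33.671 m³.
Species balance (pure solvent in): dm/dt = −Q_out · m/V(t).
dm/m = −Q_out dt/(V₀ + 0.39300 t); integrating gives ln(m/m₀) = −(Q_out/(Q_in−Q_out)) ln(V/V₀).
m = m₀ (V₀/V)^(Q_out/(Q_in−Q_out)) = 16.8 × (14.1/33.671)^(1.0636) = 6.6561 g.

6.66 g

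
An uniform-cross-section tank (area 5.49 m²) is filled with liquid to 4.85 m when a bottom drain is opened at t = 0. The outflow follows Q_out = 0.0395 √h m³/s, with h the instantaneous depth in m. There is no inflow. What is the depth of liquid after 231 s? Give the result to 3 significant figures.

1.88 m

Mass balance (ρ constant): A dh/dt = −0.0395 √h.
Separate and integrate: 2(√h − √h₀) = −(0.0395/A) t.
√h = √4.85 − 0.0395·231/(2·5.49) = 2.2023 − 0.83101 = 1.3713.
h = 1.3713² = 1.8804 m.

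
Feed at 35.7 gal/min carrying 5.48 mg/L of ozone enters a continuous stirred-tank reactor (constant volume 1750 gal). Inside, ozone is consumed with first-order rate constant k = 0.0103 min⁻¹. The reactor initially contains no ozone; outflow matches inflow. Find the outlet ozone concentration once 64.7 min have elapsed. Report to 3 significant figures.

3.14 mg/L

Accumulation = in − out − consumed: V dC/dt = Q C_in − Q C − k V C.
This is linear with rate a = Q/V + k = 0.030700 min⁻¹.
C_ss = Q C_in/(Q + kV) = 3.6414 mg/L; C(t) = C_ss + (C₀ − C_ss) e^(−a t).
C(64.7) = 3.6414 + (-3.6414)·e^(−0.030700·64.7) = 3.6414 + (-3.6414)·0.13720 = 3.1418 mg/L.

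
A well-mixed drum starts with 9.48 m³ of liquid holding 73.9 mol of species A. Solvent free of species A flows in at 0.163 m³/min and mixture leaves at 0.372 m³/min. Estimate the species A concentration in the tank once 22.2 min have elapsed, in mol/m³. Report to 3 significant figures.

4.61 mol/m³

Total volume: dV/dt = Q_in − Q_out = -0.20900 m³/min, so V(t) = 9.48 − 0.20900 t and V(22.2) = 4.8402 m³.
Species balance (pure solvent in): dm/dt = −Q_out · m/V(t).
Separate: dm/m = −Q_out dt/V(t) ⇒ ln(m/m₀) = −(Q_out/(Q_in−Q_out)) ln(V/V₀).
m = m₀ (V₀/V)^(Q_out/(Q_in−Q_out)) = 73.9 × (9.48/4.8402)^(-1.7799) = 22.336 mol.
C = m/V = 22.336/4.8402 = 4.6147 mol/m³.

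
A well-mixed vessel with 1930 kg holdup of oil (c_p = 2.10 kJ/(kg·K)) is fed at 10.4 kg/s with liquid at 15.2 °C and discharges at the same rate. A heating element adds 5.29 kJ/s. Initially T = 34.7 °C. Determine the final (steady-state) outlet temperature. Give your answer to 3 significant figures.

First-law balance (no shaft work): M c_p dT/dt = ṁ c_p (T_in − T) + 5.29.
At steady state dT/dt = 0 ⇒ T_ss = T_in + Q̇/(ṁ c_p) = 15.2 + 5.29/(10.4·2.10) = 15.442 °C.

15.4 °C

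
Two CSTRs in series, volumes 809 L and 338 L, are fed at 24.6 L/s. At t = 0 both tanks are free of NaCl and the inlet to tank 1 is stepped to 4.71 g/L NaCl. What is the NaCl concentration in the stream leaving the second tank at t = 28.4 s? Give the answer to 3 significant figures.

1.73 g/L

Time constants: τᵢ = Vᵢ/Q for each well-mixed tank.
τ₁ = 809/24.6 = 32.886 s; τ₂ = 338/24.6 = 13.740 s.
Solving the cascade with C₁(0)=C₂(0)=0 gives C₂(t) = C_in[1 − (τ₁ e^(−t/τ₁) − τ₂ e^(−t/τ₂))/(τ₁ − τ₂)].
At t = 28.4: e^(−t/τ₁) = 0.42165, e^(−t/τ₂) = 0.12657.
C₂ = 4.71·[1 − (32.886·0.42165 − 13.740·0.12657)/(19.146)] = 4.71·0.36660 = 1.7267 g/L.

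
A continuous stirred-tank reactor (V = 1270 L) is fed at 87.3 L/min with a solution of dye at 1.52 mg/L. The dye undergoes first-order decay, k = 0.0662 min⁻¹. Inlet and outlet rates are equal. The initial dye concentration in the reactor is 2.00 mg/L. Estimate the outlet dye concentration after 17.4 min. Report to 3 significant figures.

0.891 mg/L

Species balance: V dC/dt = Q C_in − Q C − k V C.
dC/dt = (Q/V) C_in − (Q/V + k) C; effective rate a = Q/V + k = 0.068740 + 0.0662 = 0.13494 min⁻¹.
C_ss = Q C_in/(Q + kV) = 0.77431 mg/L; C(t) = C_ss + (C₀ − C_ss) e^(−a t).
C(17.4) = 0.77431 + (1.2257)·e^(−0.13494·17.4) = 0.77431 + (1.2257)·0.095564 = 0.89144 mg/L.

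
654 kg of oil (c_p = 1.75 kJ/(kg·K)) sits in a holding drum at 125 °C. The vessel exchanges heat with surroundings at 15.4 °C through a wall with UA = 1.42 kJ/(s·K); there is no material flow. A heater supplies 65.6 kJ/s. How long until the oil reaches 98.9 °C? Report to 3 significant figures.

428 s

First-law balance (no shaft work): M c_p dT/dt = −UA(T − T_amb) + Q̇.
τ = M c_p/UA = 805.99 s; T_ss = T_amb + Q̇/UA = 15.4 + 65.6/1.42 = 61.597 °C.
T(t) = T_ss + (T₀ − T_ss)e^(−t/τ); set T = 98.9:
t = −τ ln[(T − T_ss)/(T₀ − T_ss)] = −805.99 · ln(0.58835) = 427.53 s.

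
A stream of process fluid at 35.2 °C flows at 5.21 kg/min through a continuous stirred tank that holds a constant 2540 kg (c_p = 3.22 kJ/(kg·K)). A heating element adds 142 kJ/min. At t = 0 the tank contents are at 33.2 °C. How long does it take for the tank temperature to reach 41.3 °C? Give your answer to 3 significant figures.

725 min

M c_p dT/dt = ṁ c_p (T_in − T) + Q̇.
τ = M/ṁ = 487.52 min; T_ss = T_in + Q̇/(ṁ c_p) = 43.664 °C.
T(t) = T_ss + (T₀ − T_ss) e^(−t/τ). Set T = 41.3:
e^(−t/τ) = (41.3 − 43.664)/(33.2 − 43.664) = 0.22594
t = −487.52 · ln(0.22594) = 725.17 min.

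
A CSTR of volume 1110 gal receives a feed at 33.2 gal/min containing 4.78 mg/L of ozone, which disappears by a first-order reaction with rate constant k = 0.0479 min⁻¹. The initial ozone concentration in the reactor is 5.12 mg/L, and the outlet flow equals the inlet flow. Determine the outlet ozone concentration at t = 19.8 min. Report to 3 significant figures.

2.54 mg/L

V dC/dt = Q(C_in − C) − k V C.
This is linear with rate a = Q/V + k = 0.077810 min⁻¹.
C_ss = Q C_in/(Q + kV) = 1.8374 mg/L; C(t) = C_ss + (C₀ − C_ss) e^(−a t).
C(19.8) = 1.8374 + (3.2826)·e^(−0.077810·19.8) = 1.8374 + (3.2826)·0.21424 = 2.5407 mg/L.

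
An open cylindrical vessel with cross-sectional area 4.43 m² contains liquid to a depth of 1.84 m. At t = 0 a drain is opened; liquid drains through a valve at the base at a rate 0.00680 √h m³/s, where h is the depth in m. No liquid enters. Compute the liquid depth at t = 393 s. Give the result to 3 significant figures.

A dh/dt = −Q_out = −0.00680 √h.
∫ h^(−1/2) dh = −(0.00680/A) ∫ dt, giving 2√h = 2√h₀ − (0.00680/A) t.
√h = √1.84 − 0.00680·393/(2·4.43) = 1.3565 − 0.30163 = 1.0548.
h = 1.0548² = 1.1127 m.

1.11 m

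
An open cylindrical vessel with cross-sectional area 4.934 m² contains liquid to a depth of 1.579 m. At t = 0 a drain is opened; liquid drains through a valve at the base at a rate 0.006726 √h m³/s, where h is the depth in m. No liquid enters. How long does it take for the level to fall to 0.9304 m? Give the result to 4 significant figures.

A dh/dt = −Q_out = −0.006726 √h.
Separate and integrate: 2(√h − √h₀) = −(0.006726/A) t.
t = 2A(√h₀ − √h)/0.006726 = 2·4.934·(√1.579 − √0.9304)/0.006726
  = 9.86800 × (1.25658 − 0.964572) / 0.006726 = 428.421 s.

428.4 s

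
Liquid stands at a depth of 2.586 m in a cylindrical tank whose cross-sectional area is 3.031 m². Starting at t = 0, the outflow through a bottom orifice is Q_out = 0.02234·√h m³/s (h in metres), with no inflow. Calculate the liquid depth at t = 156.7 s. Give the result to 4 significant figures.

1.062 m

A dh/dt = −Q_out = −0.02234 √h.
This is separable: 2 d(√h)/dt = −0.02234/A, so √h = √h₀ − (0.02234/(2A)) t.
√h = √2.586 − 0.02234·156.7/(2·3.031) = 1.60810 − 0.577479 = 1.03063.
h = 1.03063² = 1.06219 m.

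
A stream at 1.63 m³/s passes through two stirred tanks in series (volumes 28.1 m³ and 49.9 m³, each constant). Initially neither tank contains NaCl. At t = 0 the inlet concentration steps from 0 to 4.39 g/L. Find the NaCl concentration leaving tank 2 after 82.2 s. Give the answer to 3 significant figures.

3.75 g/L

Time constants: τᵢ = Vᵢ/Q for each well-mixed tank.
τ₁ = 28.1/1.63 = 17.239 s; τ₂ = 49.9/1.63 = 30.613 s.
Solving the cascade with C₁(0)=C₂(0)=0 gives C₂(t) = C_in[1 − (τ₁ e^(−t/τ₁) − τ₂ e^(−t/τ₂))/(τ₁ − τ₂)].
At t = 82.2: e^(−t/τ₁) = 0.0084958, e^(−t/τ₂) = 0.068215.
C₂ = 4.39·[1 − (17.239·0.0084958 − 30.613·0.068215)/(-13.374)] = 4.39·0.85481 = 3.7526 g/L.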